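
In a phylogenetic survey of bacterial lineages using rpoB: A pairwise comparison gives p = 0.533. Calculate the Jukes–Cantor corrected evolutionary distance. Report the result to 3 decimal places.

d = −(3/4) ln(1 − 4p/3) = −0.75 ln(1 − 0.710667) = −0.75 ln(0.289333)
  = −0.75 × (-1.240177) = 0.930133 substitutions/site.

0.930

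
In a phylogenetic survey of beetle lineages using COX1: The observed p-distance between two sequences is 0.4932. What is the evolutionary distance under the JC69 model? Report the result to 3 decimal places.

0.804

d = −(3/4) ln(1 − 4p/3) = −0.75 ln(1 − 0.6576) = −0.75 ln(0.3424)
  = −0.75 × (-1.071776) = 0.803832 substitutions/site.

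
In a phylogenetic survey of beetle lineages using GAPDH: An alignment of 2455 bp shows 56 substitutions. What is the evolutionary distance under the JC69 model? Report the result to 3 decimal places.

0.023

p = 56/2455 ≈ 0.022811.
d = −(3/4) ln(1 − 4p/3) = −0.75 ln(1 − 0.030415) = −0.75 ln(0.969585)
  = −0.75 × (-0.030887) = 0.023165 substitutions/site.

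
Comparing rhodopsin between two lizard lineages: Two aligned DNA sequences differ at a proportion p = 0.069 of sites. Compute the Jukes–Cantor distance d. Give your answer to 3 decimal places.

d = −(3/4) ln(1 − 4p/3) = −0.75 ln(1 − 0.092) = −0.75 ln(0.908)
  = −0.75 × (-0.096511) = 0.072383 substitutions/site.

0.072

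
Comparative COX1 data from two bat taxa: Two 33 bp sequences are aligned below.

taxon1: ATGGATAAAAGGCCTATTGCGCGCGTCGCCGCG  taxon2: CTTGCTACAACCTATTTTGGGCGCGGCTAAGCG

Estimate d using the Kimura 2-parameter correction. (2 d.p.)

Of 33 sites, 1 differences are transitions and 13 are transversions, so P = 1/33 ≈ 0.030303 and Q = 13/33 ≈ 0.393939.
Under the Kimura two-parameter model, d = −½ ln(1 − 2P − Q) − ¼ ln(1 − 2Q).
1 − 2P − Q = 0.545455, giving −½ ln(0.545455) = 0.303067.
1 − 2Q = 0.212122, giving −¼ ln(0.212122) = 0.387648.
d = 0.303067 + 0.387648 = 0.690715.

0.69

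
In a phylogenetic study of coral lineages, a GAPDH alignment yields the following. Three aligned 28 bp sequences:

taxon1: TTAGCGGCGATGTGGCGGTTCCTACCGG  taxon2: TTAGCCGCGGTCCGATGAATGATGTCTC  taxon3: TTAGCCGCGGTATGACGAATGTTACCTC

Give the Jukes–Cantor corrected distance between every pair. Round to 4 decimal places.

d(taxon1,taxon2) = 0.8240, d(taxon1,taxon3) = 0.4850, d(taxon2,taxon3) = 0.2524

taxon1–taxon2: 14/28 sites differ → p = 0.5, d = −0.75 ln(1 − 0.666667) = 0.823960 ≈ 0.8240.
taxon1–taxon3: 10/28 sites differ → p ≈ 0.357143, d = −0.75 ln(1 − 0.476191) = 0.484971 ≈ 0.4850.
taxon2–taxon3: 6/28 sites differ → p ≈ 0.214286, d = −0.75 ln(1 − 0.285715) = 0.252355 ≈ 0.2524.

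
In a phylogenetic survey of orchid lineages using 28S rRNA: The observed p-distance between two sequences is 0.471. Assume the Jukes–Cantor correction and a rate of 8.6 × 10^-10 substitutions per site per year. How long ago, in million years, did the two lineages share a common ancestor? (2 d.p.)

431.19

d = −(3/4) ln(1 − 4p/3) = −0.75 ln(1 − 0.628) = −0.75 ln(0.372)
  = −0.75 × (-0.988861) = 0.741646 substitutions/site.
Under a molecular clock d = 2μt, so t = d/(2μ) = 0.741646 / (2 × 8.6 × 10^-10) = 431.19 million years.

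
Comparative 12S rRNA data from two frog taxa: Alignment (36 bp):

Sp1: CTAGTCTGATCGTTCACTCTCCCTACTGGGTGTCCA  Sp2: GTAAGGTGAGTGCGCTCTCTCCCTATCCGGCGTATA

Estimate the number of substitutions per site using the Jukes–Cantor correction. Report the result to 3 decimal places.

The sequences differ at 15 of 36 sites, so p = 15/36 ≈ 0.416667.
d = −(3/4) ln(1 − 4p/3) = −0.75 ln(1 − 0.555556) = −0.75 ln(0.444444)
  = −0.75 × (-0.810931) = 0.608198 substitutions/site.

0.608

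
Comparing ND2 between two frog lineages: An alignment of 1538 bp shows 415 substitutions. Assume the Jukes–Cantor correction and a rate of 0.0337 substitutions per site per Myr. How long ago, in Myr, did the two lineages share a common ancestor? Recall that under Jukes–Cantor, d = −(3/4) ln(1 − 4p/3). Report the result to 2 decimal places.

p = 415/1538 ≈ 0.269831.
d = −(3/4) ln(1 − 4p/3) = −0.75 ln(1 − 0.359775) = −0.75 ln(0.640225)
  = −0.75 × (-0.445936) = 0.334452 substitutions/site.
Under a molecular clock d = 2μt, so t = d/(2μ) = 0.334452 / (2 × 0.0337) = 4.96 Myr.

4.96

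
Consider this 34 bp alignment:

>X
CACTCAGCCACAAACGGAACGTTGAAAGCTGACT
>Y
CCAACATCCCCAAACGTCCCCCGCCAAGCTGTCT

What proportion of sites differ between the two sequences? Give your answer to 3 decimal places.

0.412

The sequences differ at 14 of 34 positions.
p = 14/34 = 0.411764… ≈ 0.412 (to 3 d.p.).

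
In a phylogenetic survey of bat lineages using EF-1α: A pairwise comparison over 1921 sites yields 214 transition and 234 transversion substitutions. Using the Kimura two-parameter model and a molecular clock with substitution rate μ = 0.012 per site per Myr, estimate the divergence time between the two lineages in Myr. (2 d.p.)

P = 214/1921 ≈ 0.1114 and Q = 234/1921 ≈ 0.121812.
Under the Kimura two-parameter model, d = −½ ln(1 − 2P − Q) − ¼ ln(1 − 2Q).
1 − 2P − Q = 0.655388, giving −½ ln(0.655388) = 0.211264.
1 − 2Q = 0.756376, giving −¼ ln(0.756376) = 0.069804.
d = 0.211264 + 0.069804 = 0.281068.
Under a molecular clock d = 2μt, so t = d/(2μ) = 0.281068 / (2 × 0.012) = 11.71 Myr.

11.71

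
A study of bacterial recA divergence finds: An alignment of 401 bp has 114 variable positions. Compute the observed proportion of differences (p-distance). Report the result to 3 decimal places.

p = 114/401 = 0.284289… ≈ 0.284 (to 3 d.p.).

0.284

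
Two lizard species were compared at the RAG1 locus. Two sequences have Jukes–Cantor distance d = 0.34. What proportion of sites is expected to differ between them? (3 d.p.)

0.273

p = (3/4)(1 − e^(−4d/3)) = 0.75 × (1 − e^(-0.453333)) = 0.75 × (1 − 0.635506) = 0.273371.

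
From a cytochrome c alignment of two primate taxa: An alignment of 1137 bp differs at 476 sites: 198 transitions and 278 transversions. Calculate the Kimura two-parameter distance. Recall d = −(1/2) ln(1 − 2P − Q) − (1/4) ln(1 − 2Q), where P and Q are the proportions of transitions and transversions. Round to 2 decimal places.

P = 198/1137 ≈ 0.174142 and Q = 278/1137 ≈ 0.244503.
Under the Kimura two-parameter model, d = −½ ln(1 − 2P − Q) − ¼ ln(1 − 2Q).
1 − 2P − Q = 0.407213, giving −½ ln(0.407213) = 0.449209.
1 − 2Q = 0.510994, giving −¼ ln(0.510994) = 0.167849.
d = 0.449209 + 0.167849 = 0.617058.

0.62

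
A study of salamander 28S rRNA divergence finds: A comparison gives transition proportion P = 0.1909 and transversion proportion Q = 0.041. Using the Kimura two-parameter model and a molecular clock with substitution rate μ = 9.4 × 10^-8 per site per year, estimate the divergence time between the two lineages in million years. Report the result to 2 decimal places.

1.58

Under the Kimura two-parameter model, d = −½ ln(1 − 2P − Q) − ¼ ln(1 − 2Q).
1 − 2P − Q = 0.5772, giving −½ ln(0.5772) = 0.274783.
1 − 2Q = 0.918, giving −¼ ln(0.918) = 0.021389.
d = 0.274783 + 0.021389 = 0.296172.
Under a molecular clock d = 2μt, so t = d/(2μ) = 0.296172 / (2 × 9.4 × 10^-8) = 1.58 million years.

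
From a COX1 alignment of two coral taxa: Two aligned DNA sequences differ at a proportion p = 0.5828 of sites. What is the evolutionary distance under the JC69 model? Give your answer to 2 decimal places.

1.13

d = −(3/4) ln(1 − 4p/3) = −0.75 ln(1 − 0.777067) = −0.75 ln(0.222933)
  = −0.75 × (-1.500884) = 1.125663 substitutions/site.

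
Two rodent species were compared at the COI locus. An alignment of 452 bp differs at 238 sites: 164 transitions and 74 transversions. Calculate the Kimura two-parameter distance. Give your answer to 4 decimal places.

P = 164/452 ≈ 0.362832 and Q = 74/452 ≈ 0.163717.
Under the Kimura two-parameter model, d = −½ ln(1 − 2P − Q) − ¼ ln(1 − 2Q).
1 − 2P − Q = 0.110619, giving −½ ln(0.110619) = 1.100832.
1 − 2Q = 0.672566, giving −¼ ln(0.672566) = 0.099164.
d = 1.100832 + 0.099164 = 1.199996.

1.2000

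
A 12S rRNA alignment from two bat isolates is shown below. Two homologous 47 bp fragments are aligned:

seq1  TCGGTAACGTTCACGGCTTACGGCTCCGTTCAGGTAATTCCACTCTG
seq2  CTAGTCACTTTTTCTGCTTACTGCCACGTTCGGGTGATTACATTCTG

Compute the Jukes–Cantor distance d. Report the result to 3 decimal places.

0.416

The sequences differ at 15 of 47 sites, so p = 15/47 ≈ 0.319149.
d = −(3/4) ln(1 − 4p/3) = −0.75 ln(1 − 0.425532) = −0.75 ln(0.574468)
  = −0.75 × (-0.554311) = 0.415733 substitutions/site.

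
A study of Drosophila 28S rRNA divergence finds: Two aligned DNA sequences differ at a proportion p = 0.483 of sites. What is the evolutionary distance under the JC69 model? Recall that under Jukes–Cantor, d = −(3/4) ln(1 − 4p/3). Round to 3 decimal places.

d = −(3/4) ln(1 − 4p/3) = −0.75 ln(1 − 0.644) = −0.75 ln(0.356)
  = −0.75 × (-1.032825) = 0.774619 substitutions/site.

0.775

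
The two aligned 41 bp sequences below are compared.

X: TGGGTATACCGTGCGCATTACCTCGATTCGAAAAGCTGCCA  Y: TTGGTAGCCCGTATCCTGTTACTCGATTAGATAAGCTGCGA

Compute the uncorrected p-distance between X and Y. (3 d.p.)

The sequences differ at 13 of 41 positions.
p = 13/41 = 0.317073… ≈ 0.317 (to 3 d.p.).

0.317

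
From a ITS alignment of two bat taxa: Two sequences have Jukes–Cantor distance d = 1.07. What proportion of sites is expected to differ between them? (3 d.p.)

p = (3/4)(1 − e^(−4d/3)) = 0.75 × (1 − e^(-1.426667)) = 0.75 × (1 − 0.240108) = 0.569919.

0.570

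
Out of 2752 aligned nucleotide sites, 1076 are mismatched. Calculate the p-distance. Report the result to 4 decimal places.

p = 1076/2752 = 0.390988… ≈ 0.3910 (to 4 d.p.).

0.3910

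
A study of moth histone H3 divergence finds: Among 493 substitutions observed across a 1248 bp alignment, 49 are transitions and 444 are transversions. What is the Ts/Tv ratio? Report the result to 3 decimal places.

0.110

R = 49/444 = 0.110360… ≈ 0.110 (to 3 d.p.).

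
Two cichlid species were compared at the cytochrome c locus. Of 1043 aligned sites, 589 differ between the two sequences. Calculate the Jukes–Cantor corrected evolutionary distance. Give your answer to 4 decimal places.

1.0486

p = 589/1043 ≈ 0.564717.
d = −(3/4) ln(1 − 4p/3) = −0.75 ln(1 − 0.752956) = −0.75 ln(0.247044)
  = −0.75 × (-1.398189) = 1.048642 substitutions/site.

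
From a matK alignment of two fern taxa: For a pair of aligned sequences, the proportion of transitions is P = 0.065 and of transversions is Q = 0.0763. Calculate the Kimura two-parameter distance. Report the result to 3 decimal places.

0.157

Under the Kimura two-parameter model, d = −½ ln(1 − 2P − Q) − ¼ ln(1 − 2Q).
1 − 2P − Q = 0.7937, giving −½ ln(0.7937) = 0.115525.
1 − 2Q = 0.8474, giving −¼ ln(0.8474) = 0.041396.
d = 0.115525 + 0.041396 = 0.156921.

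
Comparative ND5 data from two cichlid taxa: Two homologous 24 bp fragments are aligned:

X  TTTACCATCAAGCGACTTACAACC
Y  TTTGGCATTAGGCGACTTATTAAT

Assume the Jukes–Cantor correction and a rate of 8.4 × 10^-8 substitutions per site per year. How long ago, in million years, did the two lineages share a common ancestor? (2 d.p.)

2.62

The sequences differ at 8 of 24 sites (4, 5, 9, 11, 20, 21, 23, 24), so p = 8/24 ≈ 0.333333.
d = −(3/4) ln(1 − 4p/3) = −0.75 ln(1 − 0.444444) = −0.75 ln(0.555556)
  = −0.75 × (-0.587786) = 0.440840 substitutions/site.
Under a molecular clock d = 2μt, so t = d/(2μ) = 0.440840 / (2 × 8.4 × 10^-8) = 2.62 million years.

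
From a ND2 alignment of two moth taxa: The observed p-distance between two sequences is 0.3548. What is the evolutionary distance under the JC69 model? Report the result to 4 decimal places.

d = −(3/4) ln(1 − 4p/3) = −0.75 ln(1 − 0.473067) = −0.75 ln(0.526933)
  = −0.75 × (-0.640682) = 0.480512 substitutions/site.

0.4805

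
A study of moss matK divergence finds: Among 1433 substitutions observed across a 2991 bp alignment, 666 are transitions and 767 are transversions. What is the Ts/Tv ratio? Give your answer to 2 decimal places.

0.87

R = 666/767 = 0.868318… ≈ 0.87 (to 2 d.p.).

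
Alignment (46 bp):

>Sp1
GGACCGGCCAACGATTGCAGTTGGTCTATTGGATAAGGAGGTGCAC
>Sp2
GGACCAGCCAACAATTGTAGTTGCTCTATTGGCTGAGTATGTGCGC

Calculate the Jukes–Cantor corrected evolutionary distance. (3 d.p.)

The sequences differ at 9 of 46 sites (6, 13, 18, 24, 33, 35, 38, 40, 45), so p = 9/46 ≈ 0.195652.
d = −(3/4) ln(1 − 4p/3) = −0.75 ln(1 − 0.260869) = −0.75 ln(0.739131)
  = −0.75 × (-0.302280) = 0.226710 substitutions/site.

0.227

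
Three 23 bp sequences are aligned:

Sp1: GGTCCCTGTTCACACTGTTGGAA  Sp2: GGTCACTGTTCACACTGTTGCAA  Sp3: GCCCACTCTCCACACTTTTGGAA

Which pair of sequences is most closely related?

Sp1 and Sp2

Sp1–Sp2: 2/23 differ, p = 0.087, d = 0.092.
Sp1–Sp3: 6/23 differ, p = 0.261, d = 0.321.
Sp2–Sp3: 6/23 differ, p = 0.261, d = 0.321.
The smallest distance is between Sp1 and Sp2.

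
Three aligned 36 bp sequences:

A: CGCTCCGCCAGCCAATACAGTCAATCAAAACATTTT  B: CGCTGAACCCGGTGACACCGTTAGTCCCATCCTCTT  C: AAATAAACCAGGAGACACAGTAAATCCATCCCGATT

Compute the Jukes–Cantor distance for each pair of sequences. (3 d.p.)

A–B: 16/36 sites differ → p ≈ 0.444444, d = −0.75 ln(1 − 0.592592) = 0.673455 ≈ 0.673.
A–C: 17/36 sites differ → p ≈ 0.472222, d = −0.75 ln(1 − 0.629629) = 0.744938 ≈ 0.745.
B–C: 14/36 sites differ → p ≈ 0.388889, d = −0.75 ln(1 − 0.518519) = 0.548166 ≈ 0.548.

d(A,B) = 0.673, d(A,C) = 0.745, d(B,C) = 0.548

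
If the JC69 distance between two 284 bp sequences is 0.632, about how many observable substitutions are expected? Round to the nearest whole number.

121

Invert JC69: p = (3/4)(1 − e^(−4d/3)) = 0.75 × (1 − e^(-0.842667)) = 0.75 × (1 − 0.430561) = 0.427079.
Expected differing sites = pL ≈ 0.427079 × 284 = 121.290436 ≈ 121.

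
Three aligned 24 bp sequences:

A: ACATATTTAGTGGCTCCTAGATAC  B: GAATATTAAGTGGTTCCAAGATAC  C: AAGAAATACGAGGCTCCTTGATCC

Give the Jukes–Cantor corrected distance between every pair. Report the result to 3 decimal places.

A–B: 5/24 sites differ → p ≈ 0.208333, d = −0.75 ln(1 − 0.277777) = 0.244066 ≈ 0.244.
A–C: 9/24 sites differ → p = 0.375, d = −0.75 ln(1 − 0.5) = 0.519860 ≈ 0.520.
B–C: 10/24 sites differ → p ≈ 0.416667, d = −0.75 ln(1 − 0.555556) = 0.608198 ≈ 0.608.

d(A,B) = 0.244, d(A,C) = 0.520, d(B,C) = 0.608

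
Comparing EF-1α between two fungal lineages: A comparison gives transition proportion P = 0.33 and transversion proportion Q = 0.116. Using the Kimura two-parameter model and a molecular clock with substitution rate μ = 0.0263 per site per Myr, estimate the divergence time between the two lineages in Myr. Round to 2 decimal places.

15.48

Under the Kimura two-parameter model, d = −½ ln(1 − 2P − Q) − ¼ ln(1 − 2Q).
1 − 2P − Q = 0.224, giving −½ ln(0.224) = 0.748055.
1 − 2Q = 0.768, giving −¼ ln(0.768) = 0.065991.
d = 0.748055 + 0.065991 = 0.814046.
Under a molecular clock d = 2μt, so t = d/(2μ) = 0.814046 / (2 × 0.0263) = 15.48 Myr.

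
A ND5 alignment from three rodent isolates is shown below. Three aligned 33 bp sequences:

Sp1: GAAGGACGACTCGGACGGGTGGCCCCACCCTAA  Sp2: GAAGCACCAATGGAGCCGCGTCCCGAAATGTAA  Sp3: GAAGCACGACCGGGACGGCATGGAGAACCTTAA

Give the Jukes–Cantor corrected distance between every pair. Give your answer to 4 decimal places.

d(Sp1,Sp2) = 0.7798, d(Sp1,Sp3) = 0.4408, d(Sp2,Sp3) = 0.5587

Sp1–Sp2: 16/33 sites differ → p ≈ 0.484848, d = −0.75 ln(1 − 0.646464) = 0.779827 ≈ 0.7798.
Sp1–Sp3: 11/33 sites differ → p ≈ 0.333333, d = −0.75 ln(1 − 0.444444) = 0.440839 ≈ 0.4408.
Sp2–Sp3: 13/33 sites differ → p ≈ 0.393939, d = −0.75 ln(1 − 0.525252) = 0.558728 ≈ 0.5587.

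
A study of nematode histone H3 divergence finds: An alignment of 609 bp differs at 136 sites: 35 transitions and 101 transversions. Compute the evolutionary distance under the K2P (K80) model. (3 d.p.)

P = 35/609 ≈ 0.057471 and Q = 101/609 ≈ 0.165846.
Under the Kimura two-parameter model, d = −½ ln(1 − 2P − Q) − ¼ ln(1 − 2Q).
1 − 2P − Q = 0.719212, giving −½ ln(0.719212) = 0.164800.
1 − 2Q = 0.668308, giving −¼ ln(0.668308) = 0.100752.
d = 0.164800 + 0.100752 = 0.265552.

0.266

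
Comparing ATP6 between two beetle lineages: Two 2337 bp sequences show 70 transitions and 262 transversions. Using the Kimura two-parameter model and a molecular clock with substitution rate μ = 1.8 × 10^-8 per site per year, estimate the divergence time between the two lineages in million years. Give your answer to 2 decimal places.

P = 70/2337 ≈ 0.029953 and Q = 262/2337 ≈ 0.11211.
Under the Kimura two-parameter model, d = −½ ln(1 − 2P − Q) − ¼ ln(1 − 2Q).
1 − 2P − Q = 0.827984, giving −½ ln(0.827984) = 0.094381.
1 − 2Q = 0.77578, giving −¼ ln(0.77578) = 0.063472.
d = 0.094381 + 0.063472 = 0.157853.
Under a molecular clock d = 2μt, so t = d/(2μ) = 0.157853 / (2 × 1.8 × 10^-8) = 4.38 million years.

4.38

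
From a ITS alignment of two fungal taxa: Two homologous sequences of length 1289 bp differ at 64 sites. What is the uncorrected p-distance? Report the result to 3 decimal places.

0.050

p = 64/1289 = 0.049650… ≈ 0.050 (to 3 d.p.).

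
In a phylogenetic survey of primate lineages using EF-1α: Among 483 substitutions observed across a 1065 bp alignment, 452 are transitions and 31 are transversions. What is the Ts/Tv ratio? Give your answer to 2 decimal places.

R = 452/31 = 14.580645… ≈ 14.58 (to 2 d.p.).

14.58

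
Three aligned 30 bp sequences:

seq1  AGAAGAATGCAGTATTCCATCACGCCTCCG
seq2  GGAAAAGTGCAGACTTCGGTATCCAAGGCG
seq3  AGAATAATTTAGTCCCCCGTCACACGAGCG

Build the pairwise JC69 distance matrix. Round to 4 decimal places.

d(seq1,seq2) = 0.7301, d(seq1,seq3) = 0.5034, d(seq2,seq3) = 0.8240

seq1–seq2: 14/30 sites differ → p ≈ 0.466667, d = −0.75 ln(1 − 0.622223) = 0.730088 ≈ 0.7301.
seq1–seq3: 11/30 sites differ → p ≈ 0.366667, d = −0.75 ln(1 − 0.488889) = 0.503376 ≈ 0.5034.
seq2–seq3: 15/30 sites differ → p = 0.5, d = −0.75 ln(1 − 0.666667) = 0.823960 ≈ 0.8240.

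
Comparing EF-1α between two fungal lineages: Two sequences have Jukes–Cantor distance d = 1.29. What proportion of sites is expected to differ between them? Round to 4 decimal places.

p = (3/4)(1 − e^(−4d/3)) = 0.75 × (1 − e^(-1.72)) = 0.75 × (1 − 0.179066) = 0.615701.

0.6157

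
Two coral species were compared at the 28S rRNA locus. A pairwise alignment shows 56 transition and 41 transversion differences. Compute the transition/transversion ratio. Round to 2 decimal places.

1.37

R = 56/41 = 1.365853… ≈ 1.37 (to 2 d.p.).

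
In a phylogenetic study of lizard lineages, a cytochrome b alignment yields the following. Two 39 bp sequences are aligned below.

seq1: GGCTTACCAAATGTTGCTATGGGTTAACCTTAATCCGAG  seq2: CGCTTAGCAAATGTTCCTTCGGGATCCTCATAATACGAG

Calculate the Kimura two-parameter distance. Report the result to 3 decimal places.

0.357

Of 39 sites, 2 differences are transitions and 9 are transversions, so P = 2/39 ≈ 0.051282 and Q = 9/39 ≈ 0.230769.
Under the Kimura two-parameter model, d = −½ ln(1 − 2P − Q) − ¼ ln(1 − 2Q).
1 − 2P − Q = 0.666667, giving −½ ln(0.666667) = 0.202732.
1 − 2Q = 0.538462, giving −¼ ln(0.538462) = 0.154760.
d = 0.202732 + 0.154760 = 0.357492.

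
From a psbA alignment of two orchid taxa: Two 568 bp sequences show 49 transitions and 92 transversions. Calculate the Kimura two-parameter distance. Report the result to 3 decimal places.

P = 49/568 ≈ 0.086268 and Q = 92/568 ≈ 0.161972.
Under the Kimura two-parameter model, d = −½ ln(1 − 2P − Q) − ¼ ln(1 − 2Q).
1 − 2P − Q = 0.665492, giving −½ ln(0.665492) = 0.203614.
1 − 2Q = 0.676056, giving −¼ ln(0.676056) = 0.097870.
d = 0.203614 + 0.097870 = 0.301484.

0.301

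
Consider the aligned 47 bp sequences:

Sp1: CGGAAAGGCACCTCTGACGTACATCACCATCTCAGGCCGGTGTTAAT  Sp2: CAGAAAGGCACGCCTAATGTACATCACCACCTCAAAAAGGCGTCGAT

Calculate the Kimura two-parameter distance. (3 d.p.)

Of 47 sites, 10 differences are transitions and 3 are transversions, so P = 10/47 ≈ 0.212766 and Q = 3/47 ≈ 0.06383.
Under the Kimura two-parameter model, d = −½ ln(1 − 2P − Q) − ¼ ln(1 − 2Q).
1 − 2P − Q = 0.510638, giving −½ ln(0.510638) = 0.336047.
1 − 2Q = 0.87234, giving −¼ ln(0.87234) = 0.034144.
d = 0.336047 + 0.034144 = 0.370191.

0.370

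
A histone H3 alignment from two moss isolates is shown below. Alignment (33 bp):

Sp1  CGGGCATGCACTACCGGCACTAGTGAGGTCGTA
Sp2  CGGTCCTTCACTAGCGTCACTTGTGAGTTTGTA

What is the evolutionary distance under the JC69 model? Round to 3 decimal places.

The sequences differ at 8 of 33 sites (4, 6, 8, 14, 17, 22, 28, 30), so p = 8/33 ≈ 0.242424.
d = −(3/4) ln(1 − 4p/3) = −0.75 ln(1 − 0.323232) = −0.75 ln(0.676768)
  = −0.75 × (-0.390427) = 0.292820 substitutions/site.

0.293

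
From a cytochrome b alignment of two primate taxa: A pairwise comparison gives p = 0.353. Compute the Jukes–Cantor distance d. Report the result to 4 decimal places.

0.4771

d = −(3/4) ln(1 − 4p/3) = −0.75 ln(1 − 0.470667) = −0.75 ln(0.529333)
  = −0.75 × (-0.636138) = 0.477104 substitutions/site.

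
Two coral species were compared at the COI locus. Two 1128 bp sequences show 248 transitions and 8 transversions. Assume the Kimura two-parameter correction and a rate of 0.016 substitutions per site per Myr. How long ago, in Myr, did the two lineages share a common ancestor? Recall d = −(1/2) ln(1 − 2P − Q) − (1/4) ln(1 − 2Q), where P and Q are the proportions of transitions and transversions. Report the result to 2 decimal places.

9.36

P = 248/1128 ≈ 0.219858 and Q = 8/1128 ≈ 0.007092.
Under the Kimura two-parameter model, d = −½ ln(1 − 2P − Q) − ¼ ln(1 − 2Q).
1 − 2P − Q = 0.553192, giving −½ ln(0.553192) = 0.296025.
1 − 2Q = 0.985816, giving −¼ ln(0.985816) = 0.003571.
d = 0.296025 + 0.003571 = 0.299596.
Under a molecular clock d = 2μt, so t = d/(2μ) = 0.299596 / (2 × 0.016) = 9.36 Myr.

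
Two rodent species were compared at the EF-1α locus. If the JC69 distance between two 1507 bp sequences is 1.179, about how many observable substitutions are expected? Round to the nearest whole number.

Invert JC69: p = (3/4)(1 − e^(−4d/3)) = 0.75 × (1 − e^(-1.572)) = 0.75 × (1 − 0.207630) = 0.594278.
Expected differing sites = pL ≈ 0.594278 × 1507 = 895.576946 ≈ 896.

896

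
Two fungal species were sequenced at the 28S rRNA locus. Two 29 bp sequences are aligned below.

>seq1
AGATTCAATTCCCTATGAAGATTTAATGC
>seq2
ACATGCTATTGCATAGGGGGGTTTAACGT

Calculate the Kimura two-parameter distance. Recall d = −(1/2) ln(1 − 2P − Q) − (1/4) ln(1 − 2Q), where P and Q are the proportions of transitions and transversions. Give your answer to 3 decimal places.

0.535

Of 29 sites, 5 differences are transitions and 6 are transversions, so P = 5/29 ≈ 0.172414 and Q = 6/29 ≈ 0.206897.
Under the Kimura two-parameter model, d = −½ ln(1 − 2P − Q) − ¼ ln(1 − 2Q).
1 − 2P − Q = 0.448275, giving −½ ln(0.448275) = 0.401174.
1 − 2Q = 0.586206, giving −¼ ln(0.586206) = 0.133521.
d = 0.401174 + 0.133521 = 0.534695.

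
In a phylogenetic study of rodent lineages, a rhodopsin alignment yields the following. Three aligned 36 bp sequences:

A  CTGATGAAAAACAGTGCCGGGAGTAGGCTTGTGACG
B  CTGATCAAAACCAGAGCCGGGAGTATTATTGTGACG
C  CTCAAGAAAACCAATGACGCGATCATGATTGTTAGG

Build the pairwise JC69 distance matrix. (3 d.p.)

A–B: 6/36 sites differ → p ≈ 0.166667, d = −0.75 ln(1 − 0.222223) = 0.188487 ≈ 0.188.
A–C: 12/36 sites differ → p ≈ 0.333333, d = −0.75 ln(1 − 0.444444) = 0.440839 ≈ 0.441.
B–C: 12/36 sites differ → p ≈ 0.333333, d = −0.75 ln(1 − 0.444444) = 0.440839 ≈ 0.441.

d(A,B) = 0.188, d(A,C) = 0.441, d(B,C) = 0.441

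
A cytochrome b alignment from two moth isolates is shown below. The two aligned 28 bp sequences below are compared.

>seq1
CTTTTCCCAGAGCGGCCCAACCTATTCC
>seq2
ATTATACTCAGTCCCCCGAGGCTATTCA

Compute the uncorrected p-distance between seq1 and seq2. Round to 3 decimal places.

The sequences differ at 14 of 28 positions.
p = 14/28 = 0.500.

0.500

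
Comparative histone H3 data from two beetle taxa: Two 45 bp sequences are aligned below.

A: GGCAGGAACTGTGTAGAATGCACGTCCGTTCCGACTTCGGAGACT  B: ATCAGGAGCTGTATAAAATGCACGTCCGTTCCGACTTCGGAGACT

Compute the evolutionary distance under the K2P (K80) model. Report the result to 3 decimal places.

Of 45 sites, 4 differences are transitions and 1 are transversions, so P = 4/45 ≈ 0.088889 and Q = 1/45 ≈ 0.022222.
Under the Kimura two-parameter model, d = −½ ln(1 − 2P − Q) − ¼ ln(1 − 2Q).
1 − 2P − Q = 0.8, giving −½ ln(0.8) = 0.111572.
1 − 2Q = 0.955556, giving −¼ ln(0.955556) = 0.011365.
d = 0.111572 + 0.011365 = 0.122937.

0.123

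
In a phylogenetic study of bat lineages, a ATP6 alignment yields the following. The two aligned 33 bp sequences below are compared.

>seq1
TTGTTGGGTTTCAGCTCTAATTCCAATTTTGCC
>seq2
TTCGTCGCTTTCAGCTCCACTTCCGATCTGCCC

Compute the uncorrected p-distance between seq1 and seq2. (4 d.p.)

0.3030

The sequences differ at 10 of 33 positions (sites 3, 4, 6, 8, 18, 20, 25, 28, 30, 31).
p = 10/33 = 0.303030… ≈ 0.3030 (to 4 d.p.).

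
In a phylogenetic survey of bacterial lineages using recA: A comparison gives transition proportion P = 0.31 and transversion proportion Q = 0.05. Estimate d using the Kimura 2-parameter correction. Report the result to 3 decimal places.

Under the Kimura two-parameter model, d = −½ ln(1 − 2P − Q) − ¼ ln(1 − 2Q).
1 − 2P − Q = 0.33, giving −½ ln(0.33) = 0.554331.
1 − 2Q = 0.9, giving −¼ ln(0.9) = 0.026340.
d = 0.554331 + 0.026340 = 0.580671.

0.581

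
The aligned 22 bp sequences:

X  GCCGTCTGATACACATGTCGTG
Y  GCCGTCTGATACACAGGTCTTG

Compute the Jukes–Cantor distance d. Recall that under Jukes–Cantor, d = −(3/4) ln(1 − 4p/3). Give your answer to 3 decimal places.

The sequences differ at 2 of 22 sites (16, 20), so p = 2/22 ≈ 0.090909.
d = −(3/4) ln(1 − 4p/3) = −0.75 ln(1 − 0.121212) = −0.75 ln(0.878788)
  = −0.75 × (-0.129212) = 0.096909 substitutions/site.

0.097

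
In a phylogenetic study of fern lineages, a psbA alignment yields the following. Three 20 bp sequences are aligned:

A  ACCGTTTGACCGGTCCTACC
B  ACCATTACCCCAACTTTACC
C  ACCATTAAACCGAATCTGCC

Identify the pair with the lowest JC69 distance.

B and C

A–B: 9/20 differ, p = 0.450, d = 0.687.
A–C: 7/20 differ, p = 0.350, d = 0.471.
B–C: 6/20 differ, p = 0.300, d = 0.383.
The smallest distance is between B and C.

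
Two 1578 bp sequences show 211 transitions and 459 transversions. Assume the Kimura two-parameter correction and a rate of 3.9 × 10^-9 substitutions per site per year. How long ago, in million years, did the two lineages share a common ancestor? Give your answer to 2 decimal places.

P = 211/1578 ≈ 0.133714 and Q = 459/1578 ≈ 0.290875.
Under the Kimura two-parameter model, d = −½ ln(1 − 2P − Q) − ¼ ln(1 − 2Q).
1 − 2P − Q = 0.441697, giving −½ ln(0.441697) = 0.408566.
1 − 2Q = 0.41825, giving −¼ ln(0.41825) = 0.217919.
d = 0.408566 + 0.217919 = 0.626485.
Under a molecular clock d = 2μt, so t = d/(2μ) = 0.626485 / (2 × 3.9 × 10^-9) = 80.32 million years.

80.32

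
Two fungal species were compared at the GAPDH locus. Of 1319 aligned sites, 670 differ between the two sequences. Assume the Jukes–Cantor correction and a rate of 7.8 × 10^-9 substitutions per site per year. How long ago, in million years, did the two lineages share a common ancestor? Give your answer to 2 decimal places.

p = 670/1319 ≈ 0.507961.
d = −(3/4) ln(1 − 4p/3) = −0.75 ln(1 − 0.677281) = −0.75 ln(0.322719)
  = −0.75 × (-1.130973) = 0.848230 substitutions/site.
Under a molecular clock d = 2μt, so t = d/(2μ) = 0.848230 / (2 × 7.8 × 10^-9) = 54.37 million years.

54.37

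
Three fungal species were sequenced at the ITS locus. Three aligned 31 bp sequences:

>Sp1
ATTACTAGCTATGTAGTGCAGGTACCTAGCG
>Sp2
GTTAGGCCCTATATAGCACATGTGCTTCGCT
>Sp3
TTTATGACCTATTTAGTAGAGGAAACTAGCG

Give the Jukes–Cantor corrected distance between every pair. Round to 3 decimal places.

d(Sp1,Sp2) = 0.614, d(Sp1,Sp3) = 0.367, d(Sp2,Sp3) = 0.614

Sp1–Sp2: 13/31 sites differ → p ≈ 0.419355, d = −0.75 ln(1 − 0.55914) = 0.614271 ≈ 0.614.
Sp1–Sp3: 9/31 sites differ → p ≈ 0.290323, d = −0.75 ln(1 − 0.387097) = 0.367161 ≈ 0.367.
Sp2–Sp3: 13/31 sites differ → p ≈ 0.419355, d = −0.75 ln(1 − 0.55914) = 0.614271 ≈ 0.614.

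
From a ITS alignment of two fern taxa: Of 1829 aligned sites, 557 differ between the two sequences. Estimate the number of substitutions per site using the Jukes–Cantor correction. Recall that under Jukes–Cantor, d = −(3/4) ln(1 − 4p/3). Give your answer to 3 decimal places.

p = 557/1829 ≈ 0.304538.
d = −(3/4) ln(1 − 4p/3) = −0.75 ln(1 − 0.406051) = −0.75 ln(0.593949)
  = −0.75 × (-0.520962) = 0.390722 substitutions/site.

0.391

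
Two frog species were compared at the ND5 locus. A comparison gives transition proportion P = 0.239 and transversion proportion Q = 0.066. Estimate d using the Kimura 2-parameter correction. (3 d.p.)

Under the Kimura two-parameter model, d = −½ ln(1 − 2P − Q) − ¼ ln(1 − 2Q).
1 − 2P − Q = 0.456, giving −½ ln(0.456) = 0.392631.
1 − 2Q = 0.868, giving −¼ ln(0.868) = 0.035391.
d = 0.392631 + 0.035391 = 0.428022.

0.428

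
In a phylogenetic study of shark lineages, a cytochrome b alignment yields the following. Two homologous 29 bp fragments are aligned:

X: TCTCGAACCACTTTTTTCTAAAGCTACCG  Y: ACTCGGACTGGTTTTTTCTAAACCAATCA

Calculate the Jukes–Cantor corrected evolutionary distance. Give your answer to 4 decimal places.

0.4006

The sequences differ at 9 of 29 sites (1, 6, 9, 10, 11, 23, 25, 27, 29), so p = 9/29 ≈ 0.310345.
d = −(3/4) ln(1 − 4p/3) = −0.75 ln(1 − 0.413793) = −0.75 ln(0.586207)
  = −0.75 × (-0.534082) = 0.400562 substitutions/site.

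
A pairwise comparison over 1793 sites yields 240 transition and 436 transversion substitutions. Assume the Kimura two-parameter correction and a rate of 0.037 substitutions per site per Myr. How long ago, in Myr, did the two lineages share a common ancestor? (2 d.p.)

P = 240/1793 ≈ 0.133854 and Q = 436/1793 ≈ 0.243168.
Under the Kimura two-parameter model, d = −½ ln(1 − 2P − Q) − ¼ ln(1 − 2Q).
1 − 2P − Q = 0.489124, giving −½ ln(0.489124) = 0.357570.
1 − 2Q = 0.513664, giving −¼ ln(0.513664) = 0.166546.
d = 0.357570 + 0.166546 = 0.524116.
Under a molecular clock d = 2μt, so t = d/(2μ) = 0.524116 / (2 × 0.037) = 7.08 Myr.

7.08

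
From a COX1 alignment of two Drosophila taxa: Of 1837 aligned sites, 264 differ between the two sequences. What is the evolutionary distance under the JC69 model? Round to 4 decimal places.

0.1595

p = 264/1837 ≈ 0.143713.
d = −(3/4) ln(1 − 4p/3) = −0.75 ln(1 − 0.191617) = −0.75 ln(0.808383)
  = −0.75 × (-0.212719) = 0.159539 substitutions/site.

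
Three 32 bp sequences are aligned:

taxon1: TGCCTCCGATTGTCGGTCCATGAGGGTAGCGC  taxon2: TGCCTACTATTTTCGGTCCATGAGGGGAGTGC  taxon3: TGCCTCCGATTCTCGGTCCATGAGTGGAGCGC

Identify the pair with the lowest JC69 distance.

taxon1–taxon2: 5/32 differ, p = 0.156, d = 0.175.
taxon1–taxon3: 3/32 differ, p = 0.094, d = 0.100.
taxon2–taxon3: 5/32 differ, p = 0.156, d = 0.175.
The smallest distance is between taxon1 and taxon3.

taxon1 and taxon3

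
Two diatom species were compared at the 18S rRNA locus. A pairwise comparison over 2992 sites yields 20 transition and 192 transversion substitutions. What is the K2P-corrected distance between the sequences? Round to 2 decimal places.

P = 20/2992 ≈ 0.006684 and Q = 192/2992 ≈ 0.064171.
Under the Kimura two-parameter model, d = −½ ln(1 − 2P − Q) − ¼ ln(1 − 2Q).
1 − 2P − Q = 0.922461, giving −½ ln(0.922461) = 0.040355.
1 − 2Q = 0.871658, giving −¼ ln(0.871658) = 0.034340.
d = 0.040355 + 0.034340 = 0.074695.

0.07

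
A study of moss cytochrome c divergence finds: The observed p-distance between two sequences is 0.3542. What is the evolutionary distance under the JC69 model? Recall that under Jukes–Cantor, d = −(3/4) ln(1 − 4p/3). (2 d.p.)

d = −(3/4) ln(1 − 4p/3) = −0.75 ln(1 − 0.472267) = −0.75 ln(0.527733)
  = −0.75 × (-0.639165) = 0.479374 substitutions/site.

0.48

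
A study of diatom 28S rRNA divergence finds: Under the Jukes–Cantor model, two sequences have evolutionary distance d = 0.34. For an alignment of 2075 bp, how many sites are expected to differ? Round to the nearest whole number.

567

Invert JC69: p = (3/4)(1 − e^(−4d/3)) = 0.75 × (1 − e^(-0.453333)) = 0.75 × (1 − 0.635506) = 0.273371.
Expected differing sites = pL ≈ 0.273371 × 2075 = 567.244825 ≈ 567.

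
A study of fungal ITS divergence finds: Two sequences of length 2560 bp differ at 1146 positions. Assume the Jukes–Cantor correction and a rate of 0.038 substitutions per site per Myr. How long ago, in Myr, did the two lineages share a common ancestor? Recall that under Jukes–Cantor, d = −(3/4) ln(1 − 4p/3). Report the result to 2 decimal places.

p = 1146/2560 ≈ 0.447656.
d = −(3/4) ln(1 − 4p/3) = −0.75 ln(1 − 0.596875) = −0.75 ln(0.403125)
  = −0.75 × (-0.908509) = 0.681382 substitutions/site.
Under a molecular clock d = 2μt, so t = d/(2μ) = 0.681382 / (2 × 0.038) = 8.97 Myr.

8.97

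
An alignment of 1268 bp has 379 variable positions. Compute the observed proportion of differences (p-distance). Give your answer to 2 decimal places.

0.30

p = 379/1268 = 0.298895… ≈ 0.30 (to 2 d.p.).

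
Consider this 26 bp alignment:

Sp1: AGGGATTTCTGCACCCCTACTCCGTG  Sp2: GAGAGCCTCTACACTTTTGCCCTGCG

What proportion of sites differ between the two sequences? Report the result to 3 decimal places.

0.538

The sequences differ at 14 of 26 positions.
p = 14/26 = 0.538461… ≈ 0.538 (to 3 d.p.).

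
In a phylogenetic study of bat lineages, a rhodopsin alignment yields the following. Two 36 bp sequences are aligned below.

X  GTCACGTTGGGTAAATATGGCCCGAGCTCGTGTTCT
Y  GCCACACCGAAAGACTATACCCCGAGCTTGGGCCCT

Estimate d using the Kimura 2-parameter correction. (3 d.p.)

Of 36 sites, 11 differences are transitions and 4 are transversions, so P = 11/36 ≈ 0.305556 and Q = 4/36 ≈ 0.111111.
Under the Kimura two-parameter model, d = −½ ln(1 − 2P − Q) − ¼ ln(1 − 2Q).
1 − 2P − Q = 0.277777, giving −½ ln(0.277777) = 0.640468.
1 − 2Q = 0.777778, giving −¼ ln(0.777778) = 0.062829.
d = 0.640468 + 0.062829 = 0.703297.

0.703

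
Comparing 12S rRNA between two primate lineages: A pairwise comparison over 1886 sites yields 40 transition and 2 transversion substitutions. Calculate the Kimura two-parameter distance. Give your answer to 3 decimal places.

0.023

P = 40/1886 ≈ 0.021209 and Q = 2/1886 ≈ 0.00106.
Under the Kimura two-parameter model, d = −½ ln(1 − 2P − Q) − ¼ ln(1 − 2Q).
1 − 2P − Q = 0.956522, giving −½ ln(0.956522) = 0.022226.
1 − 2Q = 0.99788, giving −¼ ln(0.99788) = 0.000531.
d = 0.022226 + 0.000531 = 0.022757.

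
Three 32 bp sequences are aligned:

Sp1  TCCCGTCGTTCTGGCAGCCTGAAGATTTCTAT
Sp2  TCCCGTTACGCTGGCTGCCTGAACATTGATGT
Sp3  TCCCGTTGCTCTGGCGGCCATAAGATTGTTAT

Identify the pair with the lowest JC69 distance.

Sp1–Sp2: 9/32 differ, p = 0.281, d = 0.353.
Sp1–Sp3: 7/32 differ, p = 0.219, d = 0.259.
Sp2–Sp3: 8/32 differ, p = 0.250, d = 0.304.
The smallest distance is between Sp1 and Sp3.

Sp1 and Sp3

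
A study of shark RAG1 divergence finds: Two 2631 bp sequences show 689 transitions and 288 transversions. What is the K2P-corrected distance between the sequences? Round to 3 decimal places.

P = 689/2631 ≈ 0.261878 and Q = 288/2631 ≈ 0.109464.
Under the Kimura two-parameter model, d = −½ ln(1 − 2P − Q) − ¼ ln(1 − 2Q).
1 − 2P − Q = 0.36678, giving −½ ln(0.36678) = 0.501497.
1 − 2Q = 0.781072, giving −¼ ln(0.781072) = 0.061772.
d = 0.501497 + 0.061772 = 0.563269.

0.563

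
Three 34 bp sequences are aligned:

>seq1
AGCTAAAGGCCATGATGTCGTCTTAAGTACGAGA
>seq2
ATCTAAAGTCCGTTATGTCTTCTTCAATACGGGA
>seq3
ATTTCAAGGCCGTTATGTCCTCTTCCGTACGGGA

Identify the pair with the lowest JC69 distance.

seq1–seq2: 8/34 differ, p = 0.235, d = 0.282.
seq1–seq3: 9/34 differ, p = 0.265, d = 0.326.
seq2–seq3: 6/34 differ, p = 0.176, d = 0.201.
The smallest distance is between seq2 and seq3.

seq2 and seq3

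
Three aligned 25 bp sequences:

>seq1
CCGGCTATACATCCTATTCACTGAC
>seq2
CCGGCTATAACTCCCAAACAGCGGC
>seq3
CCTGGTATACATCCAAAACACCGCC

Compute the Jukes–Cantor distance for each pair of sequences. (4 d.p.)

seq1–seq2: 8/25 sites differ → p = 0.32, d = −0.75 ln(1 − 0.426667) = 0.417216 ≈ 0.4172.
seq1–seq3: 7/25 sites differ → p = 0.28, d = −0.75 ln(1 − 0.373333) = 0.350505 ≈ 0.3505.
seq2–seq3: 7/25 sites differ → p = 0.28, d = −0.75 ln(1 − 0.373333) = 0.350505 ≈ 0.3505.

d(seq1,seq2) = 0.4172, d(seq1,seq3) = 0.3505, d(seq2,seq3) = 0.3505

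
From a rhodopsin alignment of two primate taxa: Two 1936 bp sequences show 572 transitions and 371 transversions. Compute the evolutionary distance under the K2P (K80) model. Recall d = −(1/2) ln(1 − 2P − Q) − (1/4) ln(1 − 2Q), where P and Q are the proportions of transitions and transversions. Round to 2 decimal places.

P = 572/1936 ≈ 0.295455 and Q = 371/1936 ≈ 0.191632.
Under the Kimura two-parameter model, d = −½ ln(1 − 2P − Q) − ¼ ln(1 − 2Q).
1 − 2P − Q = 0.217458, giving −½ ln(0.217458) = 0.762875.
1 − 2Q = 0.616736, giving −¼ ln(0.616736) = 0.120829.
d = 0.762875 + 0.120829 = 0.883704.

0.88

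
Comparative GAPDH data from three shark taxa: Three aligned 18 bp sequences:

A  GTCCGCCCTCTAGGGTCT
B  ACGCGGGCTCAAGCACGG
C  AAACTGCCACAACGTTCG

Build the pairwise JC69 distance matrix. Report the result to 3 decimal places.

d(A,B) = 1.265, d(A,C) = 1.012, d(B,C) = 1.012

A–B: 11/18 sites differ → p ≈ 0.611111, d = −0.75 ln(1 − 0.814815) = 1.264800 ≈ 1.265.
A–C: 10/18 sites differ → p ≈ 0.555556, d = −0.75 ln(1 − 0.740741) = 1.012446 ≈ 1.012.
B–C: 10/18 sites differ → p ≈ 0.555556, d = −0.75 ln(1 − 0.740741) = 1.012446 ≈ 1.012.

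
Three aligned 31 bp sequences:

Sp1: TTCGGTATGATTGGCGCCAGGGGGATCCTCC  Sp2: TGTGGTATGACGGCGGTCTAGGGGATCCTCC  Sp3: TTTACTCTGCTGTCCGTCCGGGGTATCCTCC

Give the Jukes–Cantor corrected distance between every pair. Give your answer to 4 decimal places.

d(Sp1,Sp2) = 0.3672, d(Sp1,Sp3) = 0.4806, d(Sp2,Sp3) = 0.4806

Sp1–Sp2: 9/31 sites differ → p ≈ 0.290323, d = −0.75 ln(1 − 0.387097) = 0.367161 ≈ 0.3672.
Sp1–Sp3: 11/31 sites differ → p ≈ 0.354839, d = −0.75 ln(1 − 0.473119) = 0.480585 ≈ 0.4806.
Sp2–Sp3: 11/31 sites differ → p ≈ 0.354839, d = −0.75 ln(1 − 0.473119) = 0.480585 ≈ 0.4806.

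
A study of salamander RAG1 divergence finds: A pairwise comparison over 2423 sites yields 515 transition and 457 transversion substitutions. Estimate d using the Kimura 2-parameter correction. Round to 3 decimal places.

0.594

P = 515/2423 ≈ 0.212546 and Q = 457/2423 ≈ 0.188609.
Under the Kimura two-parameter model, d = −½ ln(1 − 2P − Q) − ¼ ln(1 − 2Q).
1 − 2P − Q = 0.386299, giving −½ ln(0.386299) = 0.475572.
1 − 2Q = 0.622782, giving −¼ ln(0.622782) = 0.118390.
d = 0.475572 + 0.118390 = 0.593962.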